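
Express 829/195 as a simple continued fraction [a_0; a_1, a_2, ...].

[4; 3, 1, 48]

Run the Euclidean algorithm on 829 and 195; the successive quotients are the partial quotients a_0, a_1, ... (each step inverts the fractional part left over by the previous one):
  829 = 4*195 + 49, so a_0 = 4.
  195 = 3*49 + 48, so a_1 = 3.
  49 = 1*48 + 1, so a_2 = 1.
  48 = 48*1 + 0, so a_3 = 48.
The remainder reaches 0 after 4 divisions, so the expansion has 4 partial quotients, read off in order.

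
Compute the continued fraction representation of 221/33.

Run the Euclidean algorithm on 221 and 33; the successive quotients are the partial quotients a_0, a_1, ... (each step inverts the fractional part left over by the previous one):
  221 = 6*33 + 23, so a_0 = 6.
  33 = 1*23 + 10, so a_1 = 1.
  23 = 2*10 + 3, so a_2 = 2.
  10 = 3*3 + 1, so a_3 = 3.
  3 = 3*1 + 0, so a_4 = 3.
The remainder reaches 0 after 5 divisions, so the expansion has 5 partial quotients, read off in order.

[6; 1, 2, 3, 3]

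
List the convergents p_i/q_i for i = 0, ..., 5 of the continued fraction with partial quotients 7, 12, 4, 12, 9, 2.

7/1, 85/12, 347/49, 4249/600, 38588/5449, 81425/11498

Using the convergent recurrence p_i = a_i*p_{i-1} + p_{i-2}, q_i = a_i*q_{i-1} + q_{i-2} with p_{-2}=0, p_{-1}=1, q_{-2}=1, q_{-1}=0:
  i=0: a_0=7, p_0 = 7*1 + 0 = 7, q_0 = 7*0 + 1 = 1.
  i=1: a_1=12, p_1 = 12*7 + 1 = 85, q_1 = 12*1 + 0 = 12.
  i=2: a_2=4, p_2 = 4*85 + 7 = 347, q_2 = 4*12 + 1 = 49.
  i=3: a_3=12, p_3 = 12*347 + 85 = 4249, q_3 = 12*49 + 12 = 600.
  i=4: a_4=9, p_4 = 9*4249 + 347 = 38588, q_4 = 9*600 + 49 = 5449.
  i=5: a_5=2, p_5 = 2*38588 + 4249 = 81425, q_5 = 2*5449 + 600 = 11498.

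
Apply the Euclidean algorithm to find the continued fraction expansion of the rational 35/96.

Run the Euclidean algorithm on 35 and 96; the successive quotients are the partial quotients a_0, a_1, ... (each step inverts the fractional part left over by the previous one):
  35 = 0*96 + 35, so a_0 = 0.
  96 = 2*35 + 26, so a_1 = 2.
  35 = 1*26 + 9, so a_2 = 1.
  26 = 2*9 + 8, so a_3 = 2.
  9 = 1*8 + 1, so a_4 = 1.
  8 = 8*1 + 0, so a_5 = 8.
The remainder reaches 0 after 6 divisions, so the expansion has 6 partial quotients, read off in order.

[0; 2, 1, 2, 1, 8]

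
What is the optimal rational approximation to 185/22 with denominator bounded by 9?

42/5

Expand x = 185/22 as a continued fraction with the Euclidean algorithm:
  185 = 8*22 + 9, so a_0 = 8.
  22 = 2*9 + 4, so a_1 = 2.
  9 = 2*4 + 1, so a_2 = 2.
  4 = 4*1 + 0, so a_3 = 4.
so x = [8; 2, 2, 4].
Convergents (p_i = a_i*p_{i-1} + p_{i-2}, q_i = a_i*q_{i-1} + q_{i-2} with p_{-2}=0, p_{-1}=1, q_{-2}=1, q_{-1}=0), until the denominator exceeds 9:
  i=0: a_0=8, p_0 = 8*1 + 0 = 8, q_0 = 8*0 + 1 = 1.
  i=1: a_1=2, p_1 = 2*8 + 1 = 17, q_1 = 2*1 + 0 = 2.
  i=2: a_2=2, p_2 = 2*17 + 8 = 42, q_2 = 2*2 + 1 = 5.
  i=3: a_3=4, p_3 = 4*42 + 17 = 185, q_3 = 4*5 + 2 = 22.
q_3 = 22 > 9, so the last convergent with denominator <= 9 is p_2/q_2 = 42/5.
The closest fraction with denominator <= 9 is either p_2/q_2 or the intermediate fraction (k*p_2 + p_1)/(k*q_2 + q_1) with the largest k >= 1 whose denominator stays <= 9; these approach x as k grows, and every other convergent or intermediate fraction in range is farther away.
Largest k: floor((9 - q_1)/q_2) = floor((9 - 2)/5) = 1.
That gives (1*42 + 17)/(1*5 + 2) = 59/7.
Compare the errors: |x - 42/5| = |185*5 - 42*22|/(22*5) = 1/110, and |x - 59/7| = |185*7 - 59*22|/(22*7) = 3/154.
Cross-multiplying, 1*154 = 154 < 330 = 3*110, so 1/110 is smaller: the convergent 42/5 is closer to x than 59/7.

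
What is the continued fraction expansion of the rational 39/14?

[2; 1, 3, 1, 2]

Run the Euclidean algorithm on 39 and 14; the successive quotients are the partial quotients a_0, a_1, ... (each step inverts the fractional part left over by the previous one):
  39 = 2*14 + 11, so a_0 = 2.
  14 = 1*11 + 3, so a_1 = 1.
  11 = 3*3 + 2, so a_2 = 3.
  3 = 1*2 + 1, so a_3 = 1.
  2 = 2*1 + 0, so a_4 = 2.
The remainder reaches 0 after 5 divisions, so the expansion has 5 partial quotients, read off in order.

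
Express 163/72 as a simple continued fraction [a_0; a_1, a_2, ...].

Run the Euclidean algorithm on 163 and 72; the successive quotients are the partial quotients a_0, a_1, ... (each step inverts the fractional part left over by the previous one):
  163 = 2*72 + 19, so a_0 = 2.
  72 = 3*19 + 15, so a_1 = 3.
  19 = 1*15 + 4, so a_2 = 1.
  15 = 3*4 + 3, so a_3 = 3.
  4 = 1*3 + 1, so a_4 = 1.
  3 = 3*1 + 0, so a_5 = 3.
The remainder reaches 0 after 6 divisions, so the expansion has 6 partial quotients, read off in order.

[2; 3, 1, 3, 1, 3]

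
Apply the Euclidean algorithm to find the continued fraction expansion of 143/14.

Run the Euclidean algorithm on 143 and 14; the successive quotients are the partial quotients a_0, a_1, ... (each step inverts the fractional part left over by the previous one):
  143 = 10*14 + 3, so a_0 = 10.
  14 = 4*3 + 2, so a_1 = 4.
  3 = 1*2 + 1, so a_2 = 1.
  2 = 2*1 + 0, so a_3 = 2.
The remainder reaches 0 after 4 divisions, so the expansion has 4 partial quotients, read off in order.

[10; 4, 1, 2]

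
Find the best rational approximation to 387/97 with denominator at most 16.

Expand x = 387/97 as a continued fraction with the Euclidean algorithm:
  387 = 3*97 + 96, so a_0 = 3.
  97 = 1*96 + 1, so a_1 = 1.
  96 = 96*1 + 0, so a_2 = 96.
so x = [3; 1, 96].
Convergents (p_i = a_i*p_{i-1} + p_{i-2}, q_i = a_i*q_{i-1} + q_{i-2} with p_{-2}=0, p_{-1}=1, q_{-2}=1, q_{-1}=0), until the denominator exceeds 16:
  i=0: a_0=3, p_0 = 3*1 + 0 = 3, q_0 = 3*0 + 1 = 1.
  i=1: a_1=1, p_1 = 1*3 + 1 = 4, q_1 = 1*1 + 0 = 1.
  i=2: a_2=96, p_2 = 96*4 + 3 = 387, q_2 = 96*1 + 1 = 97.
q_2 = 97 > 16, so the last convergent with denominator <= 16 is p_1/q_1 = 4/1.
The closest fraction with denominator <= 16 is either p_1/q_1 or the intermediate fraction (k*p_1 + p_0)/(k*q_1 + q_0) with the largest k >= 1 whose denominator stays <= 16; these approach x as k grows, and every other convergent or intermediate fraction in range is farther away.
Largest k: floor((16 - q_0)/q_1) = floor((16 - 1)/1) = 15.
That gives (15*4 + 3)/(15*1 + 1) = 63/16.
Compare the errors: |x - 4/1| = |387*1 - 4*97|/(97*1) = 1/97, and |x - 63/16| = |387*16 - 63*97|/(97*16) = 81/1552.
Cross-multiplying, 1*1552 = 1552 < 7857 = 81*97, so 1/97 is smaller: the convergent 4/1 is closer to x than 63/16.

4/1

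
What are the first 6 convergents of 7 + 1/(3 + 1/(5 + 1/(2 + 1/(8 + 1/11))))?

Using the convergent recurrence p_i = a_i*p_{i-1} + p_{i-2}, q_i = a_i*q_{i-1} + q_{i-2} with p_{-2}=0, p_{-1}=1, q_{-2}=1, q_{-1}=0:
  i=0: a_0=7, p_0 = 7*1 + 0 = 7, q_0 = 7*0 + 1 = 1.
  i=1: a_1=3, p_1 = 3*7 + 1 = 22, q_1 = 3*1 + 0 = 3.
  i=2: a_2=5, p_2 = 5*22 + 7 = 117, q_2 = 5*3 + 1 = 16.
  i=3: a_3=2, p_3 = 2*117 + 22 = 256, q_3 = 2*16 + 3 = 35.
  i=4: a_4=8, p_4 = 8*256 + 117 = 2165, q_4 = 8*35 + 16 = 296.
  i=5: a_5=11, p_5 = 11*2165 + 256 = 24071, q_5 = 11*296 + 35 = 3291.

7/1, 22/3, 117/16, 256/35, 2165/296, 24071/3291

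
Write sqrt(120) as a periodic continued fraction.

Write x_i = (sqrt(120) + m_i)/d_i with (m_0, d_0) = (0, 1). a_0 = floor(sqrt(120)) = 10, since 10^2 = 100 <= 120 < 121 = 11^2.
Iterate m_{i+1} = d_i*a_i - m_i, d_{i+1} = (120 - m_{i+1}^2)/d_i, a_{i+1} = floor((a_0 + m_{i+1})/d_{i+1}):
  m_1 = 1*10 - 0 = 10, d_1 = (120 - 10^2)/1 = 20/1 = 20, a_1 = floor((10 + 10)/20) = 1.
  m_2 = 20*1 - 10 = 10, d_2 = (120 - 10^2)/20 = 20/20 = 1, a_2 = floor((10 + 10)/1) = 20.
  m_3 = 1*20 - 10 = 10, d_3 = (120 - 10^2)/1 = 20/1 = 20: (m_3, d_3) = (m_1, d_1) = (10, 20), so from here the quotients repeat a_1, a_2; the period length is 2.
Hence the expansion of sqrt(120) is a_0 = 10 followed by the repeating block 1, 20 (period 2).

[10; (1, 20)]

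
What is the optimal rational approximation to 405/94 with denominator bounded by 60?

237/55

Expand x = 405/94 as a continued fraction with the Euclidean algorithm:
  405 = 4*94 + 29, so a_0 = 4.
  94 = 3*29 + 7, so a_1 = 3.
  29 = 4*7 + 1, so a_2 = 4.
  7 = 7*1 + 0, so a_3 = 7.
so x = [4; 3, 4, 7].
Convergents (p_i = a_i*p_{i-1} + p_{i-2}, q_i = a_i*q_{i-1} + q_{i-2} with p_{-2}=0, p_{-1}=1, q_{-2}=1, q_{-1}=0), until the denominator exceeds 60:
  i=0: a_0=4, p_0 = 4*1 + 0 = 4, q_0 = 4*0 + 1 = 1.
  i=1: a_1=3, p_1 = 3*4 + 1 = 13, q_1 = 3*1 + 0 = 3.
  i=2: a_2=4, p_2 = 4*13 + 4 = 56, q_2 = 4*3 + 1 = 13.
  i=3: a_3=7, p_3 = 7*56 + 13 = 405, q_3 = 7*13 + 3 = 94.
q_3 = 94 > 60, so the last convergent with denominator <= 60 is p_2/q_2 = 56/13.
The closest fraction with denominator <= 60 is either p_2/q_2 or the intermediate fraction (k*p_2 + p_1)/(k*q_2 + q_1) with the largest k >= 1 whose denominator stays <= 60; these approach x as k grows, and every other convergent or intermediate fraction in range is farther away.
Largest k: floor((60 - q_1)/q_2) = floor((60 - 3)/13) = 4.
That gives (4*56 + 13)/(4*13 + 3) = 237/55.
Compare the errors: |x - 56/13| = |405*13 - 56*94|/(94*13) = 1/1222, and |x - 237/55| = |405*55 - 237*94|/(94*55) = 3/5170.
Cross-multiplying, 3*1222 = 3666 < 5170 = 1*5170, so 3/5170 is smaller: the intermediate fraction 237/55 is closer to x than 56/13.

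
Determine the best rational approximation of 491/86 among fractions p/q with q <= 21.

Expand x = 491/86 as a continued fraction with the Euclidean algorithm:
  491 = 5*86 + 61, so a_0 = 5.
  86 = 1*61 + 25, so a_1 = 1.
  61 = 2*25 + 11, so a_2 = 2.
  25 = 2*11 + 3, so a_3 = 2.
  11 = 3*3 + 2, so a_4 = 3.
  3 = 1*2 + 1, so a_5 = 1.
  2 = 2*1 + 0, so a_6 = 2.
so x = [5; 1, 2, 2, 3, 1, 2].
Convergents (p_i = a_i*p_{i-1} + p_{i-2}, q_i = a_i*q_{i-1} + q_{i-2} with p_{-2}=0, p_{-1}=1, q_{-2}=1, q_{-1}=0), until the denominator exceeds 21:
  i=0: a_0=5, p_0 = 5*1 + 0 = 5, q_0 = 5*0 + 1 = 1.
  i=1: a_1=1, p_1 = 1*5 + 1 = 6, q_1 = 1*1 + 0 = 1.
  i=2: a_2=2, p_2 = 2*6 + 5 = 17, q_2 = 2*1 + 1 = 3.
  i=3: a_3=2, p_3 = 2*17 + 6 = 40, q_3 = 2*3 + 1 = 7.
  i=4: a_4=3, p_4 = 3*40 + 17 = 137, q_4 = 3*7 + 3 = 24.
q_4 = 24 > 21, so the last convergent with denominator <= 21 is p_3/q_3 = 40/7.
The closest fraction with denominator <= 21 is either p_3/q_3 or the intermediate fraction (k*p_3 + p_2)/(k*q_3 + q_2) with the largest k >= 1 whose denominator stays <= 21; these approach x as k grows, and every other convergent or intermediate fraction in range is farther away.
Largest k: floor((21 - q_2)/q_3) = floor((21 - 3)/7) = 2.
That gives (2*40 + 17)/(2*7 + 3) = 97/17.
Compare the errors: |x - 40/7| = |491*7 - 40*86|/(86*7) = 3/602, and |x - 97/17| = |491*17 - 97*86|/(86*17) = 5/1462.
Cross-multiplying, 5*602 = 3010 < 4386 = 3*1462, so 5/1462 is smaller: the intermediate fraction 97/17 is closer to x than 40/7.

97/17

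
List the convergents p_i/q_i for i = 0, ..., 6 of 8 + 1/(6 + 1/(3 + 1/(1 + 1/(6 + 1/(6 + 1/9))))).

Using the convergent recurrence p_i = a_i*p_{i-1} + p_{i-2}, q_i = a_i*q_{i-1} + q_{i-2} with p_{-2}=0, p_{-1}=1, q_{-2}=1, q_{-1}=0:
  i=0: a_0=8, p_0 = 8*1 + 0 = 8, q_0 = 8*0 + 1 = 1.
  i=1: a_1=6, p_1 = 6*8 + 1 = 49, q_1 = 6*1 + 0 = 6.
  i=2: a_2=3, p_2 = 3*49 + 8 = 155, q_2 = 3*6 + 1 = 19.
  i=3: a_3=1, p_3 = 1*155 + 49 = 204, q_3 = 1*19 + 6 = 25.
  i=4: a_4=6, p_4 = 6*204 + 155 = 1379, q_4 = 6*25 + 19 = 169.
  i=5: a_5=6, p_5 = 6*1379 + 204 = 8478, q_5 = 6*169 + 25 = 1039.
  i=6: a_6=9, p_6 = 9*8478 + 1379 = 77681, q_6 = 9*1039 + 169 = 9520.

8/1, 49/6, 155/19, 204/25, 1379/169, 8478/1039, 77681/9520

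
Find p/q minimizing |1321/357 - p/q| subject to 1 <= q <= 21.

Expand x = 1321/357 as a continued fraction with the Euclidean algorithm:
  1321 = 3*357 + 250, so a_0 = 3.
  357 = 1*250 + 107, so a_1 = 1.
  250 = 2*107 + 36, so a_2 = 2.
  107 = 2*36 + 35, so a_3 = 2.
  36 = 1*35 + 1, so a_4 = 1.
  35 = 35*1 + 0, so a_5 = 35.
so x = [3; 1, 2, 2, 1, 35].
Convergents (p_i = a_i*p_{i-1} + p_{i-2}, q_i = a_i*q_{i-1} + q_{i-2} with p_{-2}=0, p_{-1}=1, q_{-2}=1, q_{-1}=0), until the denominator exceeds 21:
  i=0: a_0=3, p_0 = 3*1 + 0 = 3, q_0 = 3*0 + 1 = 1.
  i=1: a_1=1, p_1 = 1*3 + 1 = 4, q_1 = 1*1 + 0 = 1.
  i=2: a_2=2, p_2 = 2*4 + 3 = 11, q_2 = 2*1 + 1 = 3.
  i=3: a_3=2, p_3 = 2*11 + 4 = 26, q_3 = 2*3 + 1 = 7.
  i=4: a_4=1, p_4 = 1*26 + 11 = 37, q_4 = 1*7 + 3 = 10.
  i=5: a_5=35, p_5 = 35*37 + 26 = 1321, q_5 = 35*10 + 7 = 357.
q_5 = 357 > 21, so the last convergent with denominator <= 21 is p_4/q_4 = 37/10.
The closest fraction with denominator <= 21 is either p_4/q_4 or the intermediate fraction (k*p_4 + p_3)/(k*q_4 + q_3) with the largest k >= 1 whose denominator stays <= 21; these approach x as k grows, and every other convergent or intermediate fraction in range is farther away.
Largest k: floor((21 - q_3)/q_4) = floor((21 - 7)/10) = 1.
That gives (1*37 + 26)/(1*10 + 7) = 63/17.
Compare the errors: |x - 37/10| = |1321*10 - 37*357|/(357*10) = 1/3570, and |x - 63/17| = |1321*17 - 63*357|/(357*17) = 34/6069.
Cross-multiplying, 1*6069 = 6069 < 121380 = 34*3570, so 1/3570 is smaller: the convergent 37/10 is closer to x than 63/17.

37/10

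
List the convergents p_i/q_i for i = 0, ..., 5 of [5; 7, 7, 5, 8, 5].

Using the convergent recurrence p_i = a_i*p_{i-1} + p_{i-2}, q_i = a_i*q_{i-1} + q_{i-2} with p_{-2}=0, p_{-1}=1, q_{-2}=1, q_{-1}=0:
  i=0: a_0=5, p_0 = 5*1 + 0 = 5, q_0 = 5*0 + 1 = 1.
  i=1: a_1=7, p_1 = 7*5 + 1 = 36, q_1 = 7*1 + 0 = 7.
  i=2: a_2=7, p_2 = 7*36 + 5 = 257, q_2 = 7*7 + 1 = 50.
  i=3: a_3=5, p_3 = 5*257 + 36 = 1321, q_3 = 5*50 + 7 = 257.
  i=4: a_4=8, p_4 = 8*1321 + 257 = 10825, q_4 = 8*257 + 50 = 2106.
  i=5: a_5=5, p_5 = 5*10825 + 1321 = 55446, q_5 = 5*2106 + 257 = 10787.

5/1, 36/7, 257/50, 1321/257, 10825/2106, 55446/10787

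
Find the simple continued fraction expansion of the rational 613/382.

Run the Euclidean algorithm on 613 and 382; the successive quotients are the partial quotients a_0, a_1, ... (each step inverts the fractional part left over by the previous one):
  613 = 1*382 + 231, so a_0 = 1.
  382 = 1*231 + 151, so a_1 = 1.
  231 = 1*151 + 80, so a_2 = 1.
  151 = 1*80 + 71, so a_3 = 1.
  80 = 1*71 + 9, so a_4 = 1.
  71 = 7*9 + 8, so a_5 = 7.
  9 = 1*8 + 1, so a_6 = 1.
  8 = 8*1 + 0, so a_7 = 8.
The remainder reaches 0 after 8 divisions, so the expansion has 8 partial quotients, read off in order.

[1; 1, 1, 1, 1, 7, 1, 8]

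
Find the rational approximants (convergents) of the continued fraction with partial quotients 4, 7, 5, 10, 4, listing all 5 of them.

4/1, 29/7, 149/36, 1519/367, 6225/1504

Using the convergent recurrence p_i = a_i*p_{i-1} + p_{i-2}, q_i = a_i*q_{i-1} + q_{i-2} with p_{-2}=0, p_{-1}=1, q_{-2}=1, q_{-1}=0:
  i=0: a_0=4, p_0 = 4*1 + 0 = 4, q_0 = 4*0 + 1 = 1.
  i=1: a_1=7, p_1 = 7*4 + 1 = 29, q_1 = 7*1 + 0 = 7.
  i=2: a_2=5, p_2 = 5*29 + 4 = 149, q_2 = 5*7 + 1 = 36.
  i=3: a_3=10, p_3 = 10*149 + 29 = 1519, q_3 = 10*36 + 7 = 367.
  i=4: a_4=4, p_4 = 4*1519 + 149 = 6225, q_4 = 4*367 + 36 = 1504.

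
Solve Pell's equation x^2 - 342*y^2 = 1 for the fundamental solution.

First expand sqrt(342) as a continued fraction. With x_i = (sqrt(342) + m_i)/d_i and (m_0, d_0) = (0, 1): a_0 = floor(sqrt(342)) = 18, since 18^2 = 324 <= 342 < 361 = 19^2.
Iterate m_{i+1} = d_i*a_i - m_i, d_{i+1} = (342 - m_{i+1}^2)/d_i, a_{i+1} = floor((a_0 + m_{i+1})/d_{i+1}):
  m_1 = 1*18 - 0 = 18, d_1 = (342 - 18^2)/1 = 18/1 = 18, a_1 = floor((18 + 18)/18) = 2.
  m_2 = 18*2 - 18 = 18, d_2 = (342 - 18^2)/18 = 18/18 = 1, a_2 = floor((18 + 18)/1) = 36.
  m_3 = 1*36 - 18 = 18, d_3 = (342 - 18^2)/1 = 18/1 = 18: (m_3, d_3) = (m_1, d_1) = (18, 18), so from here the quotients repeat a_1, a_2; the period length is 2.
So sqrt(342) = [18; (2, 36)] with period length k = 2.
k is even, so the fundamental solution of x^2 - 342y^2 = 1 is (p_{k-1}, q_{k-1}) = (p_1, q_1); compute convergents through index 1.
Convergents (p_i = a_i*p_{i-1} + p_{i-2}, q_i = a_i*q_{i-1} + q_{i-2} with p_{-2}=0, p_{-1}=1, q_{-2}=1, q_{-1}=0):
  i=0: a_0=18, p_0 = 18*1 + 0 = 18, q_0 = 18*0 + 1 = 1.
  i=1: a_1=2, p_1 = 2*18 + 1 = 37, q_1 = 2*1 + 0 = 2.
Check: 37^2 - 342*2^2 = 1369 - 1368 = 1, so (x, y) = (37, 2) solves the equation, and by the theorem it is the least positive solution.

(x, y) = (37, 2)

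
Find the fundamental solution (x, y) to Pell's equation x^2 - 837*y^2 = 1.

(x, y) = (12151, 420)

First expand sqrt(837) as a continued fraction. With x_i = (sqrt(837) + m_i)/d_i and (m_0, d_0) = (0, 1): a_0 = floor(sqrt(837)) = 28, since 28^2 = 784 <= 837 < 841 = 29^2.
Iterate m_{i+1} = d_i*a_i - m_i, d_{i+1} = (837 - m_{i+1}^2)/d_i, a_{i+1} = floor((a_0 + m_{i+1})/d_{i+1}):
  m_1 = 1*28 - 0 = 28, d_1 = (837 - 28^2)/1 = 53/1 = 53, a_1 = floor((28 + 28)/53) = 1.
  m_2 = 53*1 - 28 = 25, d_2 = (837 - 25^2)/53 = 212/53 = 4, a_2 = floor((28 + 25)/4) = 13.
  m_3 = 4*13 - 25 = 27, d_3 = (837 - 27^2)/4 = 108/4 = 27, a_3 = floor((28 + 27)/27) = 2.
  m_4 = 27*2 - 27 = 27, d_4 = (837 - 27^2)/27 = 108/27 = 4, a_4 = floor((28 + 27)/4) = 13.
  m_5 = 4*13 - 27 = 25, d_5 = (837 - 25^2)/4 = 212/4 = 53, a_5 = floor((28 + 25)/53) = 1.
  m_6 = 53*1 - 25 = 28, d_6 = (837 - 28^2)/53 = 53/53 = 1, a_6 = floor((28 + 28)/1) = 56.
  m_7 = 1*56 - 28 = 28, d_7 = (837 - 28^2)/1 = 53/1 = 53: (m_7, d_7) = (m_1, d_1) = (28, 53), so from here the quotients repeat a_1, ..., a_6; the period length is 6.
So sqrt(837) = [28; (1, 13, 2, 13, 1, 56)] with period length k = 6.
k is even, so the fundamental solution of x^2 - 837y^2 = 1 is (p_{k-1}, q_{k-1}) = (p_5, q_5); compute convergents through index 5.
Convergents (p_i = a_i*p_{i-1} + p_{i-2}, q_i = a_i*q_{i-1} + q_{i-2} with p_{-2}=0, p_{-1}=1, q_{-2}=1, q_{-1}=0):
  i=0: a_0=28, p_0 = 28*1 + 0 = 28, q_0 = 28*0 + 1 = 1.
  i=1: a_1=1, p_1 = 1*28 + 1 = 29, q_1 = 1*1 + 0 = 1.
  i=2: a_2=13, p_2 = 13*29 + 28 = 405, q_2 = 13*1 + 1 = 14.
  i=3: a_3=2, p_3 = 2*405 + 29 = 839, q_3 = 2*14 + 1 = 29.
  i=4: a_4=13, p_4 = 13*839 + 405 = 11312, q_4 = 13*29 + 14 = 391.
  i=5: a_5=1, p_5 = 1*11312 + 839 = 12151, q_5 = 1*391 + 29 = 420.
Check: 12151^2 - 837*420^2 = 147646801 - 147646800 = 1, so (x, y) = (12151, 420) solves the equation, and by the theorem it is the least positive solution.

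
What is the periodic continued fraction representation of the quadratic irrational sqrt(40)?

Write x_i = (sqrt(40) + m_i)/d_i with (m_0, d_0) = (0, 1). a_0 = floor(sqrt(40)) = 6, since 6^2 = 36 <= 40 < 49 = 7^2.
Iterate m_{i+1} = d_i*a_i - m_i, d_{i+1} = (40 - m_{i+1}^2)/d_i, a_{i+1} = floor((a_0 + m_{i+1})/d_{i+1}):
  m_1 = 1*6 - 0 = 6, d_1 = (40 - 6^2)/1 = 4/1 = 4, a_1 = floor((6 + 6)/4) = 3.
  m_2 = 4*3 - 6 = 6, d_2 = (40 - 6^2)/4 = 4/4 = 1, a_2 = floor((6 + 6)/1) = 12.
  m_3 = 1*12 - 6 = 6, d_3 = (40 - 6^2)/1 = 4/1 = 4: (m_3, d_3) = (m_1, d_1) = (6, 4), so from here the quotients repeat a_1, a_2; the period length is 2.
Hence the expansion of sqrt(40) is a_0 = 6 followed by the repeating block 3, 12 (period 2).

[6; (3, 12)]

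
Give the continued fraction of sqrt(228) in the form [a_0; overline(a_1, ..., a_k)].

[15; overline(10, 30)]

Write x_i = (sqrt(228) + m_i)/d_i with (m_0, d_0) = (0, 1). a_0 = floor(sqrt(228)) = 15, since 15^2 = 225 <= 228 < 256 = 16^2.
Iterate m_{i+1} = d_i*a_i - m_i, d_{i+1} = (228 - m_{i+1}^2)/d_i, a_{i+1} = floor((a_0 + m_{i+1})/d_{i+1}):
  m_1 = 1*15 - 0 = 15, d_1 = (228 - 15^2)/1 = 3/1 = 3, a_1 = floor((15 + 15)/3) = 10.
  m_2 = 3*10 - 15 = 15, d_2 = (228 - 15^2)/3 = 3/3 = 1, a_2 = floor((15 + 15)/1) = 30.
  m_3 = 1*30 - 15 = 15, d_3 = (228 - 15^2)/1 = 3/1 = 3: (m_3, d_3) = (m_1, d_1) = (15, 3), so from here the quotients repeat a_1, a_2; the period length is 2.
Hence the expansion of sqrt(228) is a_0 = 15 followed by the repeating block 10, 30 (period 2).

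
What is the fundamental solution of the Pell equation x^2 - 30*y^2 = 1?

First expand sqrt(30) as a continued fraction. With x_i = (sqrt(30) + m_i)/d_i and (m_0, d_0) = (0, 1): a_0 = floor(sqrt(30)) = 5, since 5^2 = 25 <= 30 < 36 = 6^2.
Iterate m_{i+1} = d_i*a_i - m_i, d_{i+1} = (30 - m_{i+1}^2)/d_i, a_{i+1} = floor((a_0 + m_{i+1})/d_{i+1}):
  m_1 = 1*5 - 0 = 5, d_1 = (30 - 5^2)/1 = 5/1 = 5, a_1 = floor((5 + 5)/5) = 2.
  m_2 = 5*2 - 5 = 5, d_2 = (30 - 5^2)/5 = 5/5 = 1, a_2 = floor((5 + 5)/1) = 10.
  m_3 = 1*10 - 5 = 5, d_3 = (30 - 5^2)/1 = 5/1 = 5: (m_3, d_3) = (m_1, d_1) = (5, 5), so from here the quotients repeat a_1, a_2; the period length is 2.
So sqrt(30) = [5; (2, 10)] with period length k = 2.
k is even, so the fundamental solution of x^2 - 30y^2 = 1 is (p_{k-1}, q_{k-1}) = (p_1, q_1); compute convergents through index 1.
Convergents (p_i = a_i*p_{i-1} + p_{i-2}, q_i = a_i*q_{i-1} + q_{i-2} with p_{-2}=0, p_{-1}=1, q_{-2}=1, q_{-1}=0):
  i=0: a_0=5, p_0 = 5*1 + 0 = 5, q_0 = 5*0 + 1 = 1.
  i=1: a_1=2, p_1 = 2*5 + 1 = 11, q_1 = 2*1 + 0 = 2.
Check: 11^2 - 30*2^2 = 121 - 120 = 1, so (x, y) = (11, 2) solves the equation, and by the theorem it is the least positive solution.

(x, y) = (11, 2)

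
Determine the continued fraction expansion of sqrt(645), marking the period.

Write x_i = (sqrt(645) + m_i)/d_i with (m_0, d_0) = (0, 1). a_0 = floor(sqrt(645)) = 25, since 25^2 = 625 <= 645 < 676 = 26^2.
Iterate m_{i+1} = d_i*a_i - m_i, d_{i+1} = (645 - m_{i+1}^2)/d_i, a_{i+1} = floor((a_0 + m_{i+1})/d_{i+1}):
  m_1 = 1*25 - 0 = 25, d_1 = (645 - 25^2)/1 = 20/1 = 20, a_1 = floor((25 + 25)/20) = 2.
  m_2 = 20*2 - 25 = 15, d_2 = (645 - 15^2)/20 = 420/20 = 21, a_2 = floor((25 + 15)/21) = 1.
  m_3 = 21*1 - 15 = 6, d_3 = (645 - 6^2)/21 = 609/21 = 29, a_3 = floor((25 + 6)/29) = 1.
  m_4 = 29*1 - 6 = 23, d_4 = (645 - 23^2)/29 = 116/29 = 4, a_4 = floor((25 + 23)/4) = 12.
  m_5 = 4*12 - 23 = 25, d_5 = (645 - 25^2)/4 = 20/4 = 5, a_5 = floor((25 + 25)/5) = 10.
  m_6 = 5*10 - 25 = 25, d_6 = (645 - 25^2)/5 = 20/5 = 4, a_6 = floor((25 + 25)/4) = 12.
  m_7 = 4*12 - 25 = 23, d_7 = (645 - 23^2)/4 = 116/4 = 29, a_7 = floor((25 + 23)/29) = 1.
  m_8 = 29*1 - 23 = 6, d_8 = (645 - 6^2)/29 = 609/29 = 21, a_8 = floor((25 + 6)/21) = 1.
  m_9 = 21*1 - 6 = 15, d_9 = (645 - 15^2)/21 = 420/21 = 20, a_9 = floor((25 + 15)/20) = 2.
  m_10 = 20*2 - 15 = 25, d_10 = (645 - 25^2)/20 = 20/20 = 1, a_10 = floor((25 + 25)/1) = 50.
  m_11 = 1*50 - 25 = 25, d_11 = (645 - 25^2)/1 = 20/1 = 20: (m_11, d_11) = (m_1, d_1) = (25, 20), so from here the quotients repeat a_1, ..., a_10; the period length is 10.
Hence the expansion of sqrt(645) is a_0 = 25 followed by the repeating block 2, 1, 1, 12, 10, 12, 1, 1, 2, 50 (period 10).

[25; (2, 1, 1, 12, 10, 12, 1, 1, 2, 50)]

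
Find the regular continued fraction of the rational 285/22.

[12; 1, 21]

Run the Euclidean algorithm on 285 and 22; the successive quotients are the partial quotients a_0, a_1, ... (each step inverts the fractional part left over by the previous one):
  285 = 12*22 + 21, so a_0 = 12.
  22 = 1*21 + 1, so a_1 = 1.
  21 = 21*1 + 0, so a_2 = 21.
The remainder reaches 0 after 3 divisions, so the expansion has 3 partial quotients, read off in order.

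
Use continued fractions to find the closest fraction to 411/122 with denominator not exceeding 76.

219/65

Expand x = 411/122 as a continued fraction with the Euclidean algorithm:
  411 = 3*122 + 45, so a_0 = 3.
  122 = 2*45 + 32, so a_1 = 2.
  45 = 1*32 + 13, so a_2 = 1.
  32 = 2*13 + 6, so a_3 = 2.
  13 = 2*6 + 1, so a_4 = 2.
  6 = 6*1 + 0, so a_5 = 6.
so x = [3; 2, 1, 2, 2, 6].
Convergents (p_i = a_i*p_{i-1} + p_{i-2}, q_i = a_i*q_{i-1} + q_{i-2} with p_{-2}=0, p_{-1}=1, q_{-2}=1, q_{-1}=0), until the denominator exceeds 76:
  i=0: a_0=3, p_0 = 3*1 + 0 = 3, q_0 = 3*0 + 1 = 1.
  i=1: a_1=2, p_1 = 2*3 + 1 = 7, q_1 = 2*1 + 0 = 2.
  i=2: a_2=1, p_2 = 1*7 + 3 = 10, q_2 = 1*2 + 1 = 3.
  i=3: a_3=2, p_3 = 2*10 + 7 = 27, q_3 = 2*3 + 2 = 8.
  i=4: a_4=2, p_4 = 2*27 + 10 = 64, q_4 = 2*8 + 3 = 19.
  i=5: a_5=6, p_5 = 6*64 + 27 = 411, q_5 = 6*19 + 8 = 122.
q_5 = 122 > 76, so the last convergent with denominator <= 76 is p_4/q_4 = 64/19.
The closest fraction with denominator <= 76 is either p_4/q_4 or the intermediate fraction (k*p_4 + p_3)/(k*q_4 + q_3) with the largest k >= 1 whose denominator stays <= 76; these approach x as k grows, and every other convergent or intermediate fraction in range is farther away.
Largest k: floor((76 - q_3)/q_4) = floor((76 - 8)/19) = 3.
That gives (3*64 + 27)/(3*19 + 8) = 219/65.
Compare the errors: |x - 64/19| = |411*19 - 64*122|/(122*19) = 1/2318, and |x - 219/65| = |411*65 - 219*122|/(122*65) = 3/7930.
Cross-multiplying, 3*2318 = 6954 < 7930 = 1*7930, so 3/7930 is smaller: the intermediate fraction 219/65 is closer to x than 64/19.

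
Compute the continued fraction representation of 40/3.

[13; 3]

Run the Euclidean algorithm on 40 and 3; the successive quotients are the partial quotients a_0, a_1, ... (each step inverts the fractional part left over by the previous one):
  40 = 13*3 + 1, so a_0 = 13.
  3 = 3*1 + 0, so a_1 = 3.
The remainder reaches 0 after 2 divisions, so the expansion has 2 partial quotients, read off in order.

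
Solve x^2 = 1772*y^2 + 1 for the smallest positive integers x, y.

First expand sqrt(1772) as a continued fraction. With x_i = (sqrt(1772) + m_i)/d_i and (m_0, d_0) = (0, 1): a_0 = floor(sqrt(1772)) = 42, since 42^2 = 1764 <= 1772 < 1849 = 43^2.
Iterate m_{i+1} = d_i*a_i - m_i, d_{i+1} = (1772 - m_{i+1}^2)/d_i, a_{i+1} = floor((a_0 + m_{i+1})/d_{i+1}):
  m_1 = 1*42 - 0 = 42, d_1 = (1772 - 42^2)/1 = 8/1 = 8, a_1 = floor((42 + 42)/8) = 10.
  m_2 = 8*10 - 42 = 38, d_2 = (1772 - 38^2)/8 = 328/8 = 41, a_2 = floor((42 + 38)/41) = 1.
  m_3 = 41*1 - 38 = 3, d_3 = (1772 - 3^2)/41 = 1763/41 = 43, a_3 = floor((42 + 3)/43) = 1.
  m_4 = 43*1 - 3 = 40, d_4 = (1772 - 40^2)/43 = 172/43 = 4, a_4 = floor((42 + 40)/4) = 20.
  m_5 = 4*20 - 40 = 40, d_5 = (1772 - 40^2)/4 = 172/4 = 43, a_5 = floor((42 + 40)/43) = 1.
  m_6 = 43*1 - 40 = 3, d_6 = (1772 - 3^2)/43 = 1763/43 = 41, a_6 = floor((42 + 3)/41) = 1.
  m_7 = 41*1 - 3 = 38, d_7 = (1772 - 38^2)/41 = 328/41 = 8, a_7 = floor((42 + 38)/8) = 10.
  m_8 = 8*10 - 38 = 42, d_8 = (1772 - 42^2)/8 = 8/8 = 1, a_8 = floor((42 + 42)/1) = 84.
  m_9 = 1*84 - 42 = 42, d_9 = (1772 - 42^2)/1 = 8/1 = 8: (m_9, d_9) = (m_1, d_1) = (42, 8), so from here the quotients repeat a_1, ..., a_8; the period length is 8.
So sqrt(1772) = [42; (10, 1, 1, 20, 1, 1, 10, 84)] with period length k = 8.
k is even, so the fundamental solution of x^2 - 1772y^2 = 1 is (p_{k-1}, q_{k-1}) = (p_7, q_7); compute convergents through index 7.
Convergents (p_i = a_i*p_{i-1} + p_{i-2}, q_i = a_i*q_{i-1} + q_{i-2} with p_{-2}=0, p_{-1}=1, q_{-2}=1, q_{-1}=0):
  i=0: a_0=42, p_0 = 42*1 + 0 = 42, q_0 = 42*0 + 1 = 1.
  i=1: a_1=10, p_1 = 10*42 + 1 = 421, q_1 = 10*1 + 0 = 10.
  i=2: a_2=1, p_2 = 1*421 + 42 = 463, q_2 = 1*10 + 1 = 11.
  i=3: a_3=1, p_3 = 1*463 + 421 = 884, q_3 = 1*11 + 10 = 21.
  i=4: a_4=20, p_4 = 20*884 + 463 = 18143, q_4 = 20*21 + 11 = 431.
  i=5: a_5=1, p_5 = 1*18143 + 884 = 19027, q_5 = 1*431 + 21 = 452.
  i=6: a_6=1, p_6 = 1*19027 + 18143 = 37170, q_6 = 1*452 + 431 = 883.
  i=7: a_7=10, p_7 = 10*37170 + 19027 = 390727, q_7 = 10*883 + 452 = 9282.
Check: 390727^2 - 1772*9282^2 = 152667588529 - 152667588528 = 1, so (x, y) = (390727, 9282) solves the equation, and by the theorem it is the least positive solution.

(x, y) = (390727, 9282)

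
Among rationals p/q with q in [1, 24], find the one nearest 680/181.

Expand x = 680/181 as a continued fraction with the Euclidean algorithm:
  680 = 3*181 + 137, so a_0 = 3.
  181 = 1*137 + 44, so a_1 = 1.
  137 = 3*44 + 5, so a_2 = 3.
  44 = 8*5 + 4, so a_3 = 8.
  5 = 1*4 + 1, so a_4 = 1.
  4 = 4*1 + 0, so a_5 = 4.
so x = [3; 1, 3, 8, 1, 4].
Convergents (p_i = a_i*p_{i-1} + p_{i-2}, q_i = a_i*q_{i-1} + q_{i-2} with p_{-2}=0, p_{-1}=1, q_{-2}=1, q_{-1}=0), until the denominator exceeds 24:
  i=0: a_0=3, p_0 = 3*1 + 0 = 3, q_0 = 3*0 + 1 = 1.
  i=1: a_1=1, p_1 = 1*3 + 1 = 4, q_1 = 1*1 + 0 = 1.
  i=2: a_2=3, p_2 = 3*4 + 3 = 15, q_2 = 3*1 + 1 = 4.
  i=3: a_3=8, p_3 = 8*15 + 4 = 124, q_3 = 8*4 + 1 = 33.
q_3 = 33 > 24, so the last convergent with denominator <= 24 is p_2/q_2 = 15/4.
The closest fraction with denominator <= 24 is either p_2/q_2 or the intermediate fraction (k*p_2 + p_1)/(k*q_2 + q_1) with the largest k >= 1 whose denominator stays <= 24; these approach x as k grows, and every other convergent or intermediate fraction in range is farther away.
Largest k: floor((24 - q_1)/q_2) = floor((24 - 1)/4) = 5.
That gives (5*15 + 4)/(5*4 + 1) = 79/21.
Compare the errors: |x - 15/4| = |680*4 - 15*181|/(181*4) = 5/724, and |x - 79/21| = |680*21 - 79*181|/(181*21) = 19/3801.
Cross-multiplying, 19*724 = 13756 < 19005 = 5*3801, so 19/3801 is smaller: the intermediate fraction 79/21 is closer to x than 15/4.

79/21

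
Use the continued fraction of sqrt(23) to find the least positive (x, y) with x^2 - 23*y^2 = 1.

First expand sqrt(23) as a continued fraction. With x_i = (sqrt(23) + m_i)/d_i and (m_0, d_0) = (0, 1): a_0 = floor(sqrt(23)) = 4, since 4^2 = 16 <= 23 < 25 = 5^2.
Iterate m_{i+1} = d_i*a_i - m_i, d_{i+1} = (23 - m_{i+1}^2)/d_i, a_{i+1} = floor((a_0 + m_{i+1})/d_{i+1}):
  m_1 = 1*4 - 0 = 4, d_1 = (23 - 4^2)/1 = 7/1 = 7, a_1 = floor((4 + 4)/7) = 1.
  m_2 = 7*1 - 4 = 3, d_2 = (23 - 3^2)/7 = 14/7 = 2, a_2 = floor((4 + 3)/2) = 3.
  m_3 = 2*3 - 3 = 3, d_3 = (23 - 3^2)/2 = 14/2 = 7, a_3 = floor((4 + 3)/7) = 1.
  m_4 = 7*1 - 3 = 4, d_4 = (23 - 4^2)/7 = 7/7 = 1, a_4 = floor((4 + 4)/1) = 8.
  m_5 = 1*8 - 4 = 4, d_5 = (23 - 4^2)/1 = 7/1 = 7: (m_5, d_5) = (m_1, d_1) = (4, 7), so from here the quotients repeat a_1, ..., a_4; the period length is 4.
So sqrt(23) = [4; (1, 3, 1, 8)] with period length k = 4.
k is even, so the fundamental solution of x^2 - 23y^2 = 1 is (p_{k-1}, q_{k-1}) = (p_3, q_3); compute convergents through index 3.
Convergents (p_i = a_i*p_{i-1} + p_{i-2}, q_i = a_i*q_{i-1} + q_{i-2} with p_{-2}=0, p_{-1}=1, q_{-2}=1, q_{-1}=0):
  i=0: a_0=4, p_0 = 4*1 + 0 = 4, q_0 = 4*0 + 1 = 1.
  i=1: a_1=1, p_1 = 1*4 + 1 = 5, q_1 = 1*1 + 0 = 1.
  i=2: a_2=3, p_2 = 3*5 + 4 = 19, q_2 = 3*1 + 1 = 4.
  i=3: a_3=1, p_3 = 1*19 + 5 = 24, q_3 = 1*4 + 1 = 5.
Check: 24^2 - 23*5^2 = 576 - 575 = 1, so (x, y) = (24, 5) solves the equation, and by the theorem it is the least positive solution.

(x, y) = (24, 5)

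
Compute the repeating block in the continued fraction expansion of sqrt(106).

Write x_i = (sqrt(106) + m_i)/d_i with (m_0, d_0) = (0, 1). a_0 = floor(sqrt(106)) = 10, since 10^2 = 100 <= 106 < 121 = 11^2.
Iterate m_{i+1} = d_i*a_i - m_i, d_{i+1} = (106 - m_{i+1}^2)/d_i, a_{i+1} = floor((a_0 + m_{i+1})/d_{i+1}):
  m_1 = 1*10 - 0 = 10, d_1 = (106 - 10^2)/1 = 6/1 = 6, a_1 = floor((10 + 10)/6) = 3.
  m_2 = 6*3 - 10 = 8, d_2 = (106 - 8^2)/6 = 42/6 = 7, a_2 = floor((10 + 8)/7) = 2.
  m_3 = 7*2 - 8 = 6, d_3 = (106 - 6^2)/7 = 70/7 = 10, a_3 = floor((10 + 6)/10) = 1.
  m_4 = 10*1 - 6 = 4, d_4 = (106 - 4^2)/10 = 90/10 = 9, a_4 = floor((10 + 4)/9) = 1.
  m_5 = 9*1 - 4 = 5, d_5 = (106 - 5^2)/9 = 81/9 = 9, a_5 = floor((10 + 5)/9) = 1.
  m_6 = 9*1 - 5 = 4, d_6 = (106 - 4^2)/9 = 90/9 = 10, a_6 = floor((10 + 4)/10) = 1.
  m_7 = 10*1 - 4 = 6, d_7 = (106 - 6^2)/10 = 70/10 = 7, a_7 = floor((10 + 6)/7) = 2.
  m_8 = 7*2 - 6 = 8, d_8 = (106 - 8^2)/7 = 42/7 = 6, a_8 = floor((10 + 8)/6) = 3.
  m_9 = 6*3 - 8 = 10, d_9 = (106 - 10^2)/6 = 6/6 = 1, a_9 = floor((10 + 10)/1) = 20.
  m_10 = 1*20 - 10 = 10, d_10 = (106 - 10^2)/1 = 6/1 = 6: (m_10, d_10) = (m_1, d_1) = (10, 6), so from here the quotients repeat a_1, ..., a_9; the period length is 9.
Hence the expansion of sqrt(106) is a_0 = 10 followed by the repeating block 3, 2, 1, 1, 1, 1, 2, 3, 20 (period 9).

[10; (3, 2, 1, 1, 1, 1, 2, 3, 20)]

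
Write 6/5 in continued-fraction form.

[1; 5]

Run the Euclidean algorithm on 6 and 5; the successive quotients are the partial quotients a_0, a_1, ... (each step inverts the fractional part left over by the previous one):
  6 = 1*5 + 1, so a_0 = 1.
  5 = 5*1 + 0, so a_1 = 5.
The remainder reaches 0 after 2 divisions, so the expansion has 2 partial quotients, read off in order.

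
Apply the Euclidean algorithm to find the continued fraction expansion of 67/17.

[3; 1, 16]

Run the Euclidean algorithm on 67 and 17; the successive quotients are the partial quotients a_0, a_1, ... (each step inverts the fractional part left over by the previous one):
  67 = 3*17 + 16, so a_0 = 3.
  17 = 1*16 + 1, so a_1 = 1.
  16 = 16*1 + 0, so a_2 = 16.
The remainder reaches 0 after 3 divisions, so the expansion has 3 partial quotients, read off in order.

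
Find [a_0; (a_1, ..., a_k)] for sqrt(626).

[25; (50)]

Write x_i = (sqrt(626) + m_i)/d_i with (m_0, d_0) = (0, 1). a_0 = floor(sqrt(626)) = 25, since 25^2 = 625 <= 626 < 676 = 26^2.
Iterate m_{i+1} = d_i*a_i - m_i, d_{i+1} = (626 - m_{i+1}^2)/d_i, a_{i+1} = floor((a_0 + m_{i+1})/d_{i+1}):
  m_1 = 1*25 - 0 = 25, d_1 = (626 - 25^2)/1 = 1/1 = 1, a_1 = floor((25 + 25)/1) = 50.
  m_2 = 1*50 - 25 = 25, d_2 = (626 - 25^2)/1 = 1/1 = 1: (m_2, d_2) = (m_1, d_1) = (25, 1), so from here the quotient a_1 repeats; the period length is 1.
Hence the expansion of sqrt(626) is a_0 = 25 followed by the repeating block 50 (period 1).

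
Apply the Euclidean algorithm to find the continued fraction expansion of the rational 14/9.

[1; 1, 1, 4]

Run the Euclidean algorithm on 14 and 9; the successive quotients are the partial quotients a_0, a_1, ... (each step inverts the fractional part left over by the previous one):
  14 = 1*9 + 5, so a_0 = 1.
  9 = 1*5 + 4, so a_1 = 1.
  5 = 1*4 + 1, so a_2 = 1.
  4 = 4*1 + 0, so a_3 = 4.
The remainder reaches 0 after 4 divisions, so the expansion has 4 partial quotients, read off in order.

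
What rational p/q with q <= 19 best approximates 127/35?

69/19

Expand x = 127/35 as a continued fraction with the Euclidean algorithm:
  127 = 3*35 + 22, so a_0 = 3.
  35 = 1*22 + 13, so a_1 = 1.
  22 = 1*13 + 9, so a_2 = 1.
  13 = 1*9 + 4, so a_3 = 1.
  9 = 2*4 + 1, so a_4 = 2.
  4 = 4*1 + 0, so a_5 = 4.
so x = [3; 1, 1, 1, 2, 4].
Convergents (p_i = a_i*p_{i-1} + p_{i-2}, q_i = a_i*q_{i-1} + q_{i-2} with p_{-2}=0, p_{-1}=1, q_{-2}=1, q_{-1}=0), until the denominator exceeds 19:
  i=0: a_0=3, p_0 = 3*1 + 0 = 3, q_0 = 3*0 + 1 = 1.
  i=1: a_1=1, p_1 = 1*3 + 1 = 4, q_1 = 1*1 + 0 = 1.
  i=2: a_2=1, p_2 = 1*4 + 3 = 7, q_2 = 1*1 + 1 = 2.
  i=3: a_3=1, p_3 = 1*7 + 4 = 11, q_3 = 1*2 + 1 = 3.
  i=4: a_4=2, p_4 = 2*11 + 7 = 29, q_4 = 2*3 + 2 = 8.
  i=5: a_5=4, p_5 = 4*29 + 11 = 127, q_5 = 4*8 + 3 = 35.
q_5 = 35 > 19, so the last convergent with denominator <= 19 is p_4/q_4 = 29/8.
The closest fraction with denominator <= 19 is either p_4/q_4 or the intermediate fraction (k*p_4 + p_3)/(k*q_4 + q_3) with the largest k >= 1 whose denominator stays <= 19; these approach x as k grows, and every other convergent or intermediate fraction in range is farther away.
Largest k: floor((19 - q_3)/q_4) = floor((19 - 3)/8) = 2.
That gives (2*29 + 11)/(2*8 + 3) = 69/19.
Compare the errors: |x - 29/8| = |127*8 - 29*35|/(35*8) = 1/280, and |x - 69/19| = |127*19 - 69*35|/(35*19) = 2/665.
Cross-multiplying, 2*280 = 560 < 665 = 1*665, so 2/665 is smaller: the intermediate fraction 69/19 is closer to x than 29/8.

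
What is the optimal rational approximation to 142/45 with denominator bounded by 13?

41/13

Expand x = 142/45 as a continued fraction with the Euclidean algorithm:
  142 = 3*45 + 7, so a_0 = 3.
  45 = 6*7 + 3, so a_1 = 6.
  7 = 2*3 + 1, so a_2 = 2.
  3 = 3*1 + 0, so a_3 = 3.
so x = [3; 6, 2, 3].
Convergents (p_i = a_i*p_{i-1} + p_{i-2}, q_i = a_i*q_{i-1} + q_{i-2} with p_{-2}=0, p_{-1}=1, q_{-2}=1, q_{-1}=0), until the denominator exceeds 13:
  i=0: a_0=3, p_0 = 3*1 + 0 = 3, q_0 = 3*0 + 1 = 1.
  i=1: a_1=6, p_1 = 6*3 + 1 = 19, q_1 = 6*1 + 0 = 6.
  i=2: a_2=2, p_2 = 2*19 + 3 = 41, q_2 = 2*6 + 1 = 13.
  i=3: a_3=3, p_3 = 3*41 + 19 = 142, q_3 = 3*13 + 6 = 45.
q_3 = 45 > 13, so the last convergent with denominator <= 13 is p_2/q_2 = 41/13.
The closest fraction with denominator <= 13 is either p_2/q_2 or the intermediate fraction (k*p_2 + p_1)/(k*q_2 + q_1) with the largest k >= 1 whose denominator stays <= 13; these approach x as k grows, and every other convergent or intermediate fraction in range is farther away.
Largest k: floor((13 - q_1)/q_2) = floor((13 - 6)/13) = 0.
Since k = 0, no intermediate fraction beyond p_2/q_2 has denominator <= 13, so the convergent 41/13 is the closest (its error is |142*13 - 41*45|/(45*13) = 1/585).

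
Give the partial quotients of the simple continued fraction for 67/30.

Run the Euclidean algorithm on 67 and 30; the successive quotients are the partial quotients a_0, a_1, ... (each step inverts the fractional part left over by the previous one):
  67 = 2*30 + 7, so a_0 = 2.
  30 = 4*7 + 2, so a_1 = 4.
  7 = 3*2 + 1, so a_2 = 3.
  2 = 2*1 + 0, so a_3 = 2.
The remainder reaches 0 after 4 divisions, so the expansion has 4 partial quotients, read off in order.

[2; 4, 3, 2]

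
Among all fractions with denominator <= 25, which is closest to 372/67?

111/20

Expand x = 372/67 as a continued fraction with the Euclidean algorithm:
  372 = 5*67 + 37, so a_0 = 5.
  67 = 1*37 + 30, so a_1 = 1.
  37 = 1*30 + 7, so a_2 = 1.
  30 = 4*7 + 2, so a_3 = 4.
  7 = 3*2 + 1, so a_4 = 3.
  2 = 2*1 + 0, so a_5 = 2.
so x = [5; 1, 1, 4, 3, 2].
Convergents (p_i = a_i*p_{i-1} + p_{i-2}, q_i = a_i*q_{i-1} + q_{i-2} with p_{-2}=0, p_{-1}=1, q_{-2}=1, q_{-1}=0), until the denominator exceeds 25:
  i=0: a_0=5, p_0 = 5*1 + 0 = 5, q_0 = 5*0 + 1 = 1.
  i=1: a_1=1, p_1 = 1*5 + 1 = 6, q_1 = 1*1 + 0 = 1.
  i=2: a_2=1, p_2 = 1*6 + 5 = 11, q_2 = 1*1 + 1 = 2.
  i=3: a_3=4, p_3 = 4*11 + 6 = 50, q_3 = 4*2 + 1 = 9.
  i=4: a_4=3, p_4 = 3*50 + 11 = 161, q_4 = 3*9 + 2 = 29.
q_4 = 29 > 25, so the last convergent with denominator <= 25 is p_3/q_3 = 50/9.
The closest fraction with denominator <= 25 is either p_3/q_3 or the intermediate fraction (k*p_3 + p_2)/(k*q_3 + q_2) with the largest k >= 1 whose denominator stays <= 25; these approach x as k grows, and every other convergent or intermediate fraction in range is farther away.
Largest k: floor((25 - q_2)/q_3) = floor((25 - 2)/9) = 2.
That gives (2*50 + 11)/(2*9 + 2) = 111/20.
Compare the errors: |x - 50/9| = |372*9 - 50*67|/(67*9) = 2/603, and |x - 111/20| = |372*20 - 111*67|/(67*20) = 3/1340.
Cross-multiplying, 3*603 = 1809 < 2680 = 2*1340, so 3/1340 is smaller: the intermediate fraction 111/20 is closer to x than 50/9.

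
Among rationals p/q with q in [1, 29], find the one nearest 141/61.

37/16

Expand x = 141/61 as a continued fraction with the Euclidean algorithm:
  141 = 2*61 + 19, so a_0 = 2.
  61 = 3*19 + 4, so a_1 = 3.
  19 = 4*4 + 3, so a_2 = 4.
  4 = 1*3 + 1, so a_3 = 1.
  3 = 3*1 + 0, so a_4 = 3.
so x = [2; 3, 4, 1, 3].
Convergents (p_i = a_i*p_{i-1} + p_{i-2}, q_i = a_i*q_{i-1} + q_{i-2} with p_{-2}=0, p_{-1}=1, q_{-2}=1, q_{-1}=0), until the denominator exceeds 29:
  i=0: a_0=2, p_0 = 2*1 + 0 = 2, q_0 = 2*0 + 1 = 1.
  i=1: a_1=3, p_1 = 3*2 + 1 = 7, q_1 = 3*1 + 0 = 3.
  i=2: a_2=4, p_2 = 4*7 + 2 = 30, q_2 = 4*3 + 1 = 13.
  i=3: a_3=1, p_3 = 1*30 + 7 = 37, q_3 = 1*13 + 3 = 16.
  i=4: a_4=3, p_4 = 3*37 + 30 = 141, q_4 = 3*16 + 13 = 61.
q_4 = 61 > 29, so the last convergent with denominator <= 29 is p_3/q_3 = 37/16.
The closest fraction with denominator <= 29 is either p_3/q_3 or the intermediate fraction (k*p_3 + p_2)/(k*q_3 + q_2) with the largest k >= 1 whose denominator stays <= 29; these approach x as k grows, and every other convergent or intermediate fraction in range is farther away.
Largest k: floor((29 - q_2)/q_3) = floor((29 - 13)/16) = 1.
That gives (1*37 + 30)/(1*16 + 13) = 67/29.
Compare the errors: |x - 37/16| = |141*16 - 37*61|/(61*16) = 1/976, and |x - 67/29| = |141*29 - 67*61|/(61*29) = 2/1769.
Cross-multiplying, 1*1769 = 1769 < 1952 = 2*976, so 1/976 is smaller: the convergent 37/16 is closer to x than 67/29.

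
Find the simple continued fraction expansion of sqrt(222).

Write x_i = (sqrt(222) + m_i)/d_i with (m_0, d_0) = (0, 1). a_0 = floor(sqrt(222)) = 14, since 14^2 = 196 <= 222 < 225 = 15^2.
Iterate m_{i+1} = d_i*a_i - m_i, d_{i+1} = (222 - m_{i+1}^2)/d_i, a_{i+1} = floor((a_0 + m_{i+1})/d_{i+1}):
  m_1 = 1*14 - 0 = 14, d_1 = (222 - 14^2)/1 = 26/1 = 26, a_1 = floor((14 + 14)/26) = 1.
  m_2 = 26*1 - 14 = 12, d_2 = (222 - 12^2)/26 = 78/26 = 3, a_2 = floor((14 + 12)/3) = 8.
  m_3 = 3*8 - 12 = 12, d_3 = (222 - 12^2)/3 = 78/3 = 26, a_3 = floor((14 + 12)/26) = 1.
  m_4 = 26*1 - 12 = 14, d_4 = (222 - 14^2)/26 = 26/26 = 1, a_4 = floor((14 + 14)/1) = 28.
  m_5 = 1*28 - 14 = 14, d_5 = (222 - 14^2)/1 = 26/1 = 26: (m_5, d_5) = (m_1, d_1) = (14, 26), so from here the quotients repeat a_1, ..., a_4; the period length is 4.
Hence the expansion of sqrt(222) is a_0 = 14 followed by the repeating block 1, 8, 1, 28 (period 4).

[14; (1, 8, 1, 28)]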